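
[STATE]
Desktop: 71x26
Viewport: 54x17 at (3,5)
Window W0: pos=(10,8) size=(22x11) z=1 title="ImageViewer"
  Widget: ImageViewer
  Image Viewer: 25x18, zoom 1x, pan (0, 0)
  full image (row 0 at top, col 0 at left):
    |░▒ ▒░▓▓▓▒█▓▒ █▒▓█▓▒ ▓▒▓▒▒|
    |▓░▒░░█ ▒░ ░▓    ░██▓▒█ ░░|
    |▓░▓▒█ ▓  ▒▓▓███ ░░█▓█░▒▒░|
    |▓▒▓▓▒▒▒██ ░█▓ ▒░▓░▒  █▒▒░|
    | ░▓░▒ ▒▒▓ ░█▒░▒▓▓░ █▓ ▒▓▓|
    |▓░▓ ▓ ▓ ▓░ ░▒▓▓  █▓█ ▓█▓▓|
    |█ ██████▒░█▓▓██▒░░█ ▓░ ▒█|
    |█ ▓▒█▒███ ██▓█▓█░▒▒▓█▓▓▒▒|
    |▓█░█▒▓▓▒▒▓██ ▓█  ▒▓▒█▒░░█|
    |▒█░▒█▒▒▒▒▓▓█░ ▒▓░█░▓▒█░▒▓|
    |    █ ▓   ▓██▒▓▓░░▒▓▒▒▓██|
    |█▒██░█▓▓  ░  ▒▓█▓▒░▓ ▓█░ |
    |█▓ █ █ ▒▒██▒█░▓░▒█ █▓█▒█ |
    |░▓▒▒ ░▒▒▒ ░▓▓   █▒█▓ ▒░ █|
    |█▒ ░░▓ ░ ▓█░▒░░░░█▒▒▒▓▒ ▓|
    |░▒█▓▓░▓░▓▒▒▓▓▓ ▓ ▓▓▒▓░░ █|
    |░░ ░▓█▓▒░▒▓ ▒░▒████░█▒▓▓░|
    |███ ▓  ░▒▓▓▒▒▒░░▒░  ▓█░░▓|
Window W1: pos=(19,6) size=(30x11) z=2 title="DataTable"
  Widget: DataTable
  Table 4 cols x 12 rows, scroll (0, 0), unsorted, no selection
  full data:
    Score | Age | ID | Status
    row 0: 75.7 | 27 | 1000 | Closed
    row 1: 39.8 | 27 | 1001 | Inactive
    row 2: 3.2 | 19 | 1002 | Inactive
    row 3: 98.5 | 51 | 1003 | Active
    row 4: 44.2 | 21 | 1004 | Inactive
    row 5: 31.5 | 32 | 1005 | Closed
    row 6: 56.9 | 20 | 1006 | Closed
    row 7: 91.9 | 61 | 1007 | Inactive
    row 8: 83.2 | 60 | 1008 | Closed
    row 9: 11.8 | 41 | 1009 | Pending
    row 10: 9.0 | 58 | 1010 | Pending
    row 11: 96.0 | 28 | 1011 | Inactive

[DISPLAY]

                                                      
                ┏━━━━━━━━━━━━━━━━━━━━━━━━━━━━┓        
                ┃ DataTable                  ┃        
       ┏━━━━━━━━┠────────────────────────────┨        
       ┃ ImageVi┃Score│Age│ID  │Status       ┃        
       ┠────────┃─────┼───┼────┼────────     ┃        
       ┃░▒ ▒░▓▓▓┃75.7 │27 │1000│Closed       ┃        
       ┃▓░▒░░█ ▒┃39.8 │27 │1001│Inactive     ┃        
       ┃▓░▓▒█ ▓ ┃3.2  │19 │1002│Inactive     ┃        
       ┃▓▒▓▓▒▒▒█┃98.5 │51 │1003│Active       ┃        
       ┃ ░▓░▒ ▒▒┃44.2 │21 │1004│Inactive     ┃        
       ┃▓░▓ ▓ ▓ ┗━━━━━━━━━━━━━━━━━━━━━━━━━━━━┛        
       ┃█ ██████▒░█▓▓██▒░░█ ┃                         
       ┗━━━━━━━━━━━━━━━━━━━━┛                         
                                                      
                                                      
                                                      


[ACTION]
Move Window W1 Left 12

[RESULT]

                                                      
    ┏━━━━━━━━━━━━━━━━━━━━━━━━━━━━┓                    
    ┃ DataTable                  ┃                    
    ┠────────────────────────────┨                    
    ┃Score│Age│ID  │Status       ┃                    
    ┃─────┼───┼────┼────────     ┃                    
    ┃75.7 │27 │1000│Closed       ┃                    
    ┃39.8 │27 │1001│Inactive     ┃                    
    ┃3.2  │19 │1002│Inactive     ┃                    
    ┃98.5 │51 │1003│Active       ┃                    
    ┃44.2 │21 │1004│Inactive     ┃                    
    ┗━━━━━━━━━━━━━━━━━━━━━━━━━━━━┛                    
       ┃█ ██████▒░█▓▓██▒░░█ ┃                         
       ┗━━━━━━━━━━━━━━━━━━━━┛                         
                                                      
                                                      
                                                      


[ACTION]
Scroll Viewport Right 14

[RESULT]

                                                      
━━━━━━━━━━━━━━━━━━━┓                                  
e                  ┃                                  
───────────────────┨                                  
│ID  │Status       ┃                                  
┼────┼────────     ┃                                  
│1000│Closed       ┃                                  
│1001│Inactive     ┃                                  
│1002│Inactive     ┃                                  
│1003│Active       ┃                                  
│1004│Inactive     ┃                                  
━━━━━━━━━━━━━━━━━━━┛                                  
██▒░█▓▓██▒░░█ ┃                                       
━━━━━━━━━━━━━━┛                                       
                                                      
                                                      
                                                      


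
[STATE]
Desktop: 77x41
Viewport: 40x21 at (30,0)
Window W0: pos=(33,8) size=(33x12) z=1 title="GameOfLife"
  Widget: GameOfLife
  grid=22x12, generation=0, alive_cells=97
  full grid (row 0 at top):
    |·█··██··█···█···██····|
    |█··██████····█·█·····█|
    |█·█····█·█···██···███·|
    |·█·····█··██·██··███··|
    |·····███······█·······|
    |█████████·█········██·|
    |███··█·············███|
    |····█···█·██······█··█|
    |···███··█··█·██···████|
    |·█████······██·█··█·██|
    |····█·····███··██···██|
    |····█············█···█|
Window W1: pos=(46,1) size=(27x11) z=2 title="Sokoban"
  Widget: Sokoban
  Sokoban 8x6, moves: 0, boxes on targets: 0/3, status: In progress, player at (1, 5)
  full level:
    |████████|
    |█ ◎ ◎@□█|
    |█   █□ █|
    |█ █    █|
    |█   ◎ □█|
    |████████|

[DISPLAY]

                                        
                ┏━━━━━━━━━━━━━━━━━━━━━━━
                ┃ Sokoban               
                ┠───────────────────────
                ┃████████               
                ┃█ ◎ ◎@□█               
                ┃█   █□ █               
                ┃█ █    █               
   ┏━━━━━━━━━━━━┃█   ◎ □█               
   ┃ GameOfLife ┃████████               
   ┠────────────┃Moves: 0  0/3          
   ┃Gen: 0      ┗━━━━━━━━━━━━━━━━━━━━━━━
   ┃█·█····█·█···██···███·         ┃    
   ┃·█·····█··██·██··███··         ┃    
   ┃·····███······█·······         ┃    
   ┃█████████·█········██·         ┃    
   ┃███··█·············███         ┃    
   ┃····█···█·██······█··█         ┃    
   ┃···███··█··█·██···████         ┃    
   ┗━━━━━━━━━━━━━━━━━━━━━━━━━━━━━━━┛    
                                        


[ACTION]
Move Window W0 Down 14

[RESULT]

                                        
                ┏━━━━━━━━━━━━━━━━━━━━━━━
                ┃ Sokoban               
                ┠───────────────────────
                ┃████████               
                ┃█ ◎ ◎@□█               
                ┃█   █□ █               
                ┃█ █    █               
                ┃█   ◎ □█               
                ┃████████               
                ┃Moves: 0  0/3          
                ┗━━━━━━━━━━━━━━━━━━━━━━━
                                        
                                        
                                        
                                        
                                        
                                        
                                        
                                        
                                        


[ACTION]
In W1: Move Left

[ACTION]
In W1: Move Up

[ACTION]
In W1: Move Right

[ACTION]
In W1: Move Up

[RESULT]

                                        
                ┏━━━━━━━━━━━━━━━━━━━━━━━
                ┃ Sokoban               
                ┠───────────────────────
                ┃████████               
                ┃█ ◎ ◎@□█               
                ┃█   █□ █               
                ┃█ █    █               
                ┃█   ◎ □█               
                ┃████████               
                ┃Moves: 2  0/3          
                ┗━━━━━━━━━━━━━━━━━━━━━━━
                                        
                                        
                                        
                                        
                                        
                                        
                                        
                                        
                                        


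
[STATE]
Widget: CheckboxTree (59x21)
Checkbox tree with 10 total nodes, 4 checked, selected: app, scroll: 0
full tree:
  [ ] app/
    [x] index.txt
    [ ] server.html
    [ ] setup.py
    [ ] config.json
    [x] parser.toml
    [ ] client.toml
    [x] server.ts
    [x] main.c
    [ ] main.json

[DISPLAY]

>[-] app/                                                  
   [x] index.txt                                           
   [ ] server.html                                         
   [ ] setup.py                                            
   [ ] config.json                                         
   [x] parser.toml                                         
   [ ] client.toml                                         
   [x] server.ts                                           
   [x] main.c                                              
   [ ] main.json                                           
                                                           
                                                           
                                                           
                                                           
                                                           
                                                           
                                                           
                                                           
                                                           
                                                           
                                                           


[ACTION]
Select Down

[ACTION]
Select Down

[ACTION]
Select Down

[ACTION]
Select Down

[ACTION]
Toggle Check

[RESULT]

 [-] app/                                                  
   [x] index.txt                                           
   [ ] server.html                                         
   [ ] setup.py                                            
>  [x] config.json                                         
   [x] parser.toml                                         
   [ ] client.toml                                         
   [x] server.ts                                           
   [x] main.c                                              
   [ ] main.json                                           
                                                           
                                                           
                                                           
                                                           
                                                           
                                                           
                                                           
                                                           
                                                           
                                                           
                                                           


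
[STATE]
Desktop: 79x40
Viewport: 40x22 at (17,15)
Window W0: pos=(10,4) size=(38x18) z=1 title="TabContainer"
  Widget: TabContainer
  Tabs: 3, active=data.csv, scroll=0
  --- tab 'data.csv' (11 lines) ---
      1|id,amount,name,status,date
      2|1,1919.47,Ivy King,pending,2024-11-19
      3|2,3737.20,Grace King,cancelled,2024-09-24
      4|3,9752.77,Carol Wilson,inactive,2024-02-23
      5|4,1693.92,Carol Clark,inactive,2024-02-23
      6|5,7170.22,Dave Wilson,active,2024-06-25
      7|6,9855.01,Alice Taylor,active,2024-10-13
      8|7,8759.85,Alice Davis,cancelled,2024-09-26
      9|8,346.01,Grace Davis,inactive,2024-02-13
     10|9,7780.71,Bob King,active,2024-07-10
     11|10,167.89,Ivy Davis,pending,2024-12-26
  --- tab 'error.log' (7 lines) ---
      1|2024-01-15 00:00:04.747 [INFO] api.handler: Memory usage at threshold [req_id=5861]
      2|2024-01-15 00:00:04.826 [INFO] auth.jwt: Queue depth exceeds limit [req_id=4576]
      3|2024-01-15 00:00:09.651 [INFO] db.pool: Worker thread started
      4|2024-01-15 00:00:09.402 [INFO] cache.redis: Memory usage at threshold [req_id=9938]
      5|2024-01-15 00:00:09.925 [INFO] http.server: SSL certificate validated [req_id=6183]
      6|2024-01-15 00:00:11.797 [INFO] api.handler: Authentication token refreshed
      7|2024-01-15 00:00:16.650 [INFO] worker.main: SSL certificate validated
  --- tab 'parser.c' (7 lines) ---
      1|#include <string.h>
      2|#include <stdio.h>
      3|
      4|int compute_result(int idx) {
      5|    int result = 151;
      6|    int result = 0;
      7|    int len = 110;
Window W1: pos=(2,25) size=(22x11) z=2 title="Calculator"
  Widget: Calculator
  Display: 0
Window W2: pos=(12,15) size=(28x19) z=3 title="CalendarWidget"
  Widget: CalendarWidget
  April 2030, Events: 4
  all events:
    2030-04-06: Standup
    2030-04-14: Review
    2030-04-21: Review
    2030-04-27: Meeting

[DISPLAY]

━━━━━━━━━━━━━━━━━━━━━━┓,2024-1┃         
endarWidget           ┃ed,2024┃         
──────────────────────┨,2024-0┃         
    April 2030        ┃4-07-10┃         
u We Th Fr Sa Su      ┃024-12-┃         
2  3  4  5  6*  7     ┃       ┃         
9 10 11 12 13 14*     ┃━━━━━━━┛         
6 17 18 19 20 21*     ┃                 
3 24 25 26 27* 28     ┃                 
0                     ┃                 
                      ┃                 
                      ┃                 
                      ┃                 
                      ┃                 
                      ┃                 
                      ┃                 
                      ┃                 
                      ┃                 
━━━━━━━━━━━━━━━━━━━━━━┛                 
- │   ┃                                 
━━━━━━┛                                 
                                        


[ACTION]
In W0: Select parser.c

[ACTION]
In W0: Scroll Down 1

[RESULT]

━━━━━━━━━━━━━━━━━━━━━━┓       ┃         
endarWidget           ┃       ┃         
──────────────────────┨       ┃         
    April 2030        ┃       ┃         
u We Th Fr Sa Su      ┃       ┃         
2  3  4  5  6*  7     ┃       ┃         
9 10 11 12 13 14*     ┃━━━━━━━┛         
6 17 18 19 20 21*     ┃                 
3 24 25 26 27* 28     ┃                 
0                     ┃                 
                      ┃                 
                      ┃                 
                      ┃                 
                      ┃                 
                      ┃                 
                      ┃                 
                      ┃                 
                      ┃                 
━━━━━━━━━━━━━━━━━━━━━━┛                 
- │   ┃                                 
━━━━━━┛                                 
                                        


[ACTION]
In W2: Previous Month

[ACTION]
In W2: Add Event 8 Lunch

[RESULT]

━━━━━━━━━━━━━━━━━━━━━━┓       ┃         
endarWidget           ┃       ┃         
──────────────────────┨       ┃         
    March 2030        ┃       ┃         
u We Th Fr Sa Su      ┃       ┃         
         1  2  3      ┃       ┃         
5  6  7  8*  9 10     ┃━━━━━━━┛         
2 13 14 15 16 17      ┃                 
9 20 21 22 23 24      ┃                 
6 27 28 29 30 31      ┃                 
                      ┃                 
                      ┃                 
                      ┃                 
                      ┃                 
                      ┃                 
                      ┃                 
                      ┃                 
                      ┃                 
━━━━━━━━━━━━━━━━━━━━━━┛                 
- │   ┃                                 
━━━━━━┛                                 
                                        


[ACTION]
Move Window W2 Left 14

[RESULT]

━━━━━━━━━━┓                   ┃         
          ┃                   ┃         
──────────┨                   ┃         
30        ┃                   ┃         
a Su      ┃                   ┃         
2  3      ┃                   ┃         
 9 10     ┃━━━━━━━━━━━━━━━━━━━┛         
6 17      ┃                             
3 24      ┃                             
0 31      ┃                             
          ┃                             
          ┃                             
          ┃                             
          ┃                             
          ┃                             
          ┃                             
          ┃                             
          ┃                             
━━━━━━━━━━┛                             
- │   ┃                                 
━━━━━━┛                                 
                                        


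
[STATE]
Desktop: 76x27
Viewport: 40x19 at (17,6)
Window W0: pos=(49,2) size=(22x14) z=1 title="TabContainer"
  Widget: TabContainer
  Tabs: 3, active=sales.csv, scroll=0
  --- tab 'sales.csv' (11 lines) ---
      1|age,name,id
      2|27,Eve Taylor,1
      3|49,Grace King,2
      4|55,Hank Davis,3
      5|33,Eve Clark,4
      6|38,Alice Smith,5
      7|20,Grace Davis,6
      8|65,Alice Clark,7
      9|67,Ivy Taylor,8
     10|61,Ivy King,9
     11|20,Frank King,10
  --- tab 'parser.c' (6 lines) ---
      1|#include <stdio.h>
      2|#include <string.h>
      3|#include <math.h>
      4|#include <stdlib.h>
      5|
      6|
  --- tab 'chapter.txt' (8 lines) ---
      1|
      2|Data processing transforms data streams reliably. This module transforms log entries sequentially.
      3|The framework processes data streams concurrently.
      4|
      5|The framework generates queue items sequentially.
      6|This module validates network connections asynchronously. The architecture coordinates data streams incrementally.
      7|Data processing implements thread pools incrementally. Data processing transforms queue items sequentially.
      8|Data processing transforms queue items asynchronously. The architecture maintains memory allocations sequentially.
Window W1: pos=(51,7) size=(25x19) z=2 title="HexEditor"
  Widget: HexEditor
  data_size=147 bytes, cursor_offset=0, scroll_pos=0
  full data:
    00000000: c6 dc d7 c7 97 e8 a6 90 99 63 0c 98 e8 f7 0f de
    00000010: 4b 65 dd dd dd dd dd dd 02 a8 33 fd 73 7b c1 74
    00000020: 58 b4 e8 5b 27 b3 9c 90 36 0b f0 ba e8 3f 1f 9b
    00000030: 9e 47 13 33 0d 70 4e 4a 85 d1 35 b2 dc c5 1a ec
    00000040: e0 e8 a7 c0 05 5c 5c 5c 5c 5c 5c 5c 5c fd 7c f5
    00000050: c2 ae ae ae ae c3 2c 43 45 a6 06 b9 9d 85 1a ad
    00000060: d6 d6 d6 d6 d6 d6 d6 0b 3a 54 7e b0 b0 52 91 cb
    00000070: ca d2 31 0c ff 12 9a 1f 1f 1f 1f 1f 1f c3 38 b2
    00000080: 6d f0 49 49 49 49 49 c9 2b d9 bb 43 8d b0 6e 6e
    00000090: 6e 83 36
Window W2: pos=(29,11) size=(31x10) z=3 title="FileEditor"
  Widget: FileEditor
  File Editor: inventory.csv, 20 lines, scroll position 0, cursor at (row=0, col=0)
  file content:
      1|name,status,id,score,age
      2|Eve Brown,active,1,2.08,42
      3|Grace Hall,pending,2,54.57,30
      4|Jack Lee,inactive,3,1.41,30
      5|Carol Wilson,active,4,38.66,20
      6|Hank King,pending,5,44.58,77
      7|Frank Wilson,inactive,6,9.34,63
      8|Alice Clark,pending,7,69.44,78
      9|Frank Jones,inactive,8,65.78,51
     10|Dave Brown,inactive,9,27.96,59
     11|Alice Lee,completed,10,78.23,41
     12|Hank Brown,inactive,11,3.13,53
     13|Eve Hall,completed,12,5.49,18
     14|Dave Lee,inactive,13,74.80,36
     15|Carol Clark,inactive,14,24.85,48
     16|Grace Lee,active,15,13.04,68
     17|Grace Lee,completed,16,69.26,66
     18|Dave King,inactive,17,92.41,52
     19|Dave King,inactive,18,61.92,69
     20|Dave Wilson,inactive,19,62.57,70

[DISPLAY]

                                ┃───────
                                ┃a┏━━━━━
                                ┃2┃ HexE
                                ┃4┠─────
                                ┃5┃00000
            ┏━━━━━━━━━━━━━━━━━━━━━━━━━━━
            ┃ FileEditor                
            ┠───────────────────────────
            ┃█ame,status,id,score,age   
            ┃Eve Brown,active,1,2.08,42 
            ┃Grace Hall,pending,2,54.57,
            ┃Jack Lee,inactive,3,1.41,30
            ┃Carol Wilson,active,4,38.66
            ┃Hank King,pending,5,44.58,7
            ┗━━━━━━━━━━━━━━━━━━━━━━━━━━━
                                  ┃     
                                  ┃     
                                  ┃     
                                  ┃     


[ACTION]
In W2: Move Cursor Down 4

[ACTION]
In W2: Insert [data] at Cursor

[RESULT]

                                ┃───────
                                ┃a┏━━━━━
                                ┃2┃ HexE
                                ┃4┠─────
                                ┃5┃00000
            ┏━━━━━━━━━━━━━━━━━━━━━━━━━━━
            ┃ FileEditor                
            ┠───────────────────────────
            ┃name,status,id,score,age   
            ┃Eve Brown,active,1,2.08,42 
            ┃Grace Hall,pending,2,54.57,
            ┃Jack Lee,inactive,3,1.41,30
            ┃data█arol Wilson,active,4,3
            ┃Hank King,pending,5,44.58,7
            ┗━━━━━━━━━━━━━━━━━━━━━━━━━━━
                                  ┃     
                                  ┃     
                                  ┃     
                                  ┃     


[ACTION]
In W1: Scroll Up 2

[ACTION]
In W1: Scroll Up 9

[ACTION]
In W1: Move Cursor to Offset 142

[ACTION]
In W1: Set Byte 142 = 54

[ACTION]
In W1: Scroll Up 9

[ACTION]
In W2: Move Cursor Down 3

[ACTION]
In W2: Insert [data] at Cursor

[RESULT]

                                ┃───────
                                ┃a┏━━━━━
                                ┃2┃ HexE
                                ┃4┠─────
                                ┃5┃00000
            ┏━━━━━━━━━━━━━━━━━━━━━━━━━━━
            ┃ FileEditor                
            ┠───────────────────────────
            ┃name,status,id,score,age   
            ┃Eve Brown,active,1,2.08,42 
            ┃Grace Hall,pending,2,54.57,
            ┃Jack Lee,inactive,3,1.41,30
            ┃dataCarol Wilson,active,4,3
            ┃Hank King,pending,5,44.58,7
            ┗━━━━━━━━━━━━━━━━━━━━━━━━━━━
                                  ┃     
                                  ┃     
                                  ┃     
                                  ┃     


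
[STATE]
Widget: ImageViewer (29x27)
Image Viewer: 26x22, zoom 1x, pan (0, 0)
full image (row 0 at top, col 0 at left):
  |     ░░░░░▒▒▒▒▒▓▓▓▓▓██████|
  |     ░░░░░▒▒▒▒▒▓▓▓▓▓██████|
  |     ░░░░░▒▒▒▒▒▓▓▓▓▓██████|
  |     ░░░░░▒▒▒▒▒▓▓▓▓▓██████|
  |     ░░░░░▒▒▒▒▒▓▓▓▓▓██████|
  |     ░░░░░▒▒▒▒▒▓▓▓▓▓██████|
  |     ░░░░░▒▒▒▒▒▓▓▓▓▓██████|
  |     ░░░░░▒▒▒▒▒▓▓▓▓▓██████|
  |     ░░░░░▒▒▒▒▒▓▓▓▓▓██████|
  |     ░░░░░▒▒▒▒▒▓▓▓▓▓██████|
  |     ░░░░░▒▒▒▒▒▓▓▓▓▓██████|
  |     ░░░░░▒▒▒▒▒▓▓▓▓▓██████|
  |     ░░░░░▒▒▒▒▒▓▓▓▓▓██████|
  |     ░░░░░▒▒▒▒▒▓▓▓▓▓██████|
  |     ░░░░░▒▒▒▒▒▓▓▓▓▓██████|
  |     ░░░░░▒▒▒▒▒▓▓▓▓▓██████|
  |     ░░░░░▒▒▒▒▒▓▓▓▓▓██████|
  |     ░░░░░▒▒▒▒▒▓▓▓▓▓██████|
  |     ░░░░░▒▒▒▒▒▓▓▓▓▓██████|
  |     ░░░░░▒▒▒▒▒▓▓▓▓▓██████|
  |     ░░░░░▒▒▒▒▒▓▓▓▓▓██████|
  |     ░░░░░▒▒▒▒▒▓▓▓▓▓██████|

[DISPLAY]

     ░░░░░▒▒▒▒▒▓▓▓▓▓██████   
     ░░░░░▒▒▒▒▒▓▓▓▓▓██████   
     ░░░░░▒▒▒▒▒▓▓▓▓▓██████   
     ░░░░░▒▒▒▒▒▓▓▓▓▓██████   
     ░░░░░▒▒▒▒▒▓▓▓▓▓██████   
     ░░░░░▒▒▒▒▒▓▓▓▓▓██████   
     ░░░░░▒▒▒▒▒▓▓▓▓▓██████   
     ░░░░░▒▒▒▒▒▓▓▓▓▓██████   
     ░░░░░▒▒▒▒▒▓▓▓▓▓██████   
     ░░░░░▒▒▒▒▒▓▓▓▓▓██████   
     ░░░░░▒▒▒▒▒▓▓▓▓▓██████   
     ░░░░░▒▒▒▒▒▓▓▓▓▓██████   
     ░░░░░▒▒▒▒▒▓▓▓▓▓██████   
     ░░░░░▒▒▒▒▒▓▓▓▓▓██████   
     ░░░░░▒▒▒▒▒▓▓▓▓▓██████   
     ░░░░░▒▒▒▒▒▓▓▓▓▓██████   
     ░░░░░▒▒▒▒▒▓▓▓▓▓██████   
     ░░░░░▒▒▒▒▒▓▓▓▓▓██████   
     ░░░░░▒▒▒▒▒▓▓▓▓▓██████   
     ░░░░░▒▒▒▒▒▓▓▓▓▓██████   
     ░░░░░▒▒▒▒▒▓▓▓▓▓██████   
     ░░░░░▒▒▒▒▒▓▓▓▓▓██████   
                             
                             
                             
                             
                             


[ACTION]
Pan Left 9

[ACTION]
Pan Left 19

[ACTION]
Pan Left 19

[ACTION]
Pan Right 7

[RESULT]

░░░▒▒▒▒▒▓▓▓▓▓██████          
░░░▒▒▒▒▒▓▓▓▓▓██████          
░░░▒▒▒▒▒▓▓▓▓▓██████          
░░░▒▒▒▒▒▓▓▓▓▓██████          
░░░▒▒▒▒▒▓▓▓▓▓██████          
░░░▒▒▒▒▒▓▓▓▓▓██████          
░░░▒▒▒▒▒▓▓▓▓▓██████          
░░░▒▒▒▒▒▓▓▓▓▓██████          
░░░▒▒▒▒▒▓▓▓▓▓██████          
░░░▒▒▒▒▒▓▓▓▓▓██████          
░░░▒▒▒▒▒▓▓▓▓▓██████          
░░░▒▒▒▒▒▓▓▓▓▓██████          
░░░▒▒▒▒▒▓▓▓▓▓██████          
░░░▒▒▒▒▒▓▓▓▓▓██████          
░░░▒▒▒▒▒▓▓▓▓▓██████          
░░░▒▒▒▒▒▓▓▓▓▓██████          
░░░▒▒▒▒▒▓▓▓▓▓██████          
░░░▒▒▒▒▒▓▓▓▓▓██████          
░░░▒▒▒▒▒▓▓▓▓▓██████          
░░░▒▒▒▒▒▓▓▓▓▓██████          
░░░▒▒▒▒▒▓▓▓▓▓██████          
░░░▒▒▒▒▒▓▓▓▓▓██████          
                             
                             
                             
                             
                             


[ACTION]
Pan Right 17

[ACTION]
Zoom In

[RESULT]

▒▒▒▒▒▒▓▓▓▓▓▓▓▓▓▓████████████ 
▒▒▒▒▒▒▓▓▓▓▓▓▓▓▓▓████████████ 
▒▒▒▒▒▒▓▓▓▓▓▓▓▓▓▓████████████ 
▒▒▒▒▒▒▓▓▓▓▓▓▓▓▓▓████████████ 
▒▒▒▒▒▒▓▓▓▓▓▓▓▓▓▓████████████ 
▒▒▒▒▒▒▓▓▓▓▓▓▓▓▓▓████████████ 
▒▒▒▒▒▒▓▓▓▓▓▓▓▓▓▓████████████ 
▒▒▒▒▒▒▓▓▓▓▓▓▓▓▓▓████████████ 
▒▒▒▒▒▒▓▓▓▓▓▓▓▓▓▓████████████ 
▒▒▒▒▒▒▓▓▓▓▓▓▓▓▓▓████████████ 
▒▒▒▒▒▒▓▓▓▓▓▓▓▓▓▓████████████ 
▒▒▒▒▒▒▓▓▓▓▓▓▓▓▓▓████████████ 
▒▒▒▒▒▒▓▓▓▓▓▓▓▓▓▓████████████ 
▒▒▒▒▒▒▓▓▓▓▓▓▓▓▓▓████████████ 
▒▒▒▒▒▒▓▓▓▓▓▓▓▓▓▓████████████ 
▒▒▒▒▒▒▓▓▓▓▓▓▓▓▓▓████████████ 
▒▒▒▒▒▒▓▓▓▓▓▓▓▓▓▓████████████ 
▒▒▒▒▒▒▓▓▓▓▓▓▓▓▓▓████████████ 
▒▒▒▒▒▒▓▓▓▓▓▓▓▓▓▓████████████ 
▒▒▒▒▒▒▓▓▓▓▓▓▓▓▓▓████████████ 
▒▒▒▒▒▒▓▓▓▓▓▓▓▓▓▓████████████ 
▒▒▒▒▒▒▓▓▓▓▓▓▓▓▓▓████████████ 
▒▒▒▒▒▒▓▓▓▓▓▓▓▓▓▓████████████ 
▒▒▒▒▒▒▓▓▓▓▓▓▓▓▓▓████████████ 
▒▒▒▒▒▒▓▓▓▓▓▓▓▓▓▓████████████ 
▒▒▒▒▒▒▓▓▓▓▓▓▓▓▓▓████████████ 
▒▒▒▒▒▒▓▓▓▓▓▓▓▓▓▓████████████ 


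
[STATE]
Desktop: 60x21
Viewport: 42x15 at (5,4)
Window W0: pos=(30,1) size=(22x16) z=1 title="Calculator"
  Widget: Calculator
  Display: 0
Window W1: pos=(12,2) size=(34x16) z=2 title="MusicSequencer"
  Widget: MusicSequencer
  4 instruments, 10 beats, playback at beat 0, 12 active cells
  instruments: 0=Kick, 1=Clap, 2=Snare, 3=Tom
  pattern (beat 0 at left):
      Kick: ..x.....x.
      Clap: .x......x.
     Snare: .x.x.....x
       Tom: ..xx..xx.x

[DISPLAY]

       ┠────────────────────────────────┨ 
       ┃      ▼123456789                ┃─
       ┃  Kick··█·····█·                ┃ 
       ┃  Clap·█······█·                ┃─
       ┃ Snare·█·█·····█                ┃ 
       ┃   Tom··██··██·█                ┃─
       ┃                                ┃ 
       ┃                                ┃─
       ┃                                ┃ 
       ┃                                ┃─
       ┃                                ┃+
       ┃                                ┃─
       ┃                                ┃━
       ┗━━━━━━━━━━━━━━━━━━━━━━━━━━━━━━━━┛ 
                                          


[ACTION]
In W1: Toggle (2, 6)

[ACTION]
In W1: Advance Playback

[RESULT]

       ┠────────────────────────────────┨ 
       ┃      0▼23456789                ┃─
       ┃  Kick··█·····█·                ┃ 
       ┃  Clap·█······█·                ┃─
       ┃ Snare·█·█··█··█                ┃ 
       ┃   Tom··██··██·█                ┃─
       ┃                                ┃ 
       ┃                                ┃─
       ┃                                ┃ 
       ┃                                ┃─
       ┃                                ┃+
       ┃                                ┃─
       ┃                                ┃━
       ┗━━━━━━━━━━━━━━━━━━━━━━━━━━━━━━━━┛ 
                                          


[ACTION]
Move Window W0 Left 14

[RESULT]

       ┠────────────────────────────────┨ 
       ┃      0▼23456789                ┃ 
       ┃  Kick··█·····█·                ┃ 
       ┃  Clap·█······█·                ┃ 
       ┃ Snare·█·█··█··█                ┃ 
       ┃   Tom··██··██·█                ┃ 
       ┃                                ┃ 
       ┃                                ┃ 
       ┃                                ┃ 
       ┃                                ┃ 
       ┃                                ┃ 
       ┃                                ┃ 
       ┃                                ┃ 
       ┗━━━━━━━━━━━━━━━━━━━━━━━━━━━━━━━━┛ 
                                          


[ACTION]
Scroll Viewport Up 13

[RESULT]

                                          
           ┏━━━━━━━━━━━━━━━━━━━━┓         
       ┏━━━━━━━━━━━━━━━━━━━━━━━━━━━━━━━━┓ 
       ┃ MusicSequencer                 ┃ 
       ┠────────────────────────────────┨ 
       ┃      0▼23456789                ┃ 
       ┃  Kick··█·····█·                ┃ 
       ┃  Clap·█······█·                ┃ 
       ┃ Snare·█·█··█··█                ┃ 
       ┃   Tom··██··██·█                ┃ 
       ┃                                ┃ 
       ┃                                ┃ 
       ┃                                ┃ 
       ┃                                ┃ 
       ┃                                ┃ 


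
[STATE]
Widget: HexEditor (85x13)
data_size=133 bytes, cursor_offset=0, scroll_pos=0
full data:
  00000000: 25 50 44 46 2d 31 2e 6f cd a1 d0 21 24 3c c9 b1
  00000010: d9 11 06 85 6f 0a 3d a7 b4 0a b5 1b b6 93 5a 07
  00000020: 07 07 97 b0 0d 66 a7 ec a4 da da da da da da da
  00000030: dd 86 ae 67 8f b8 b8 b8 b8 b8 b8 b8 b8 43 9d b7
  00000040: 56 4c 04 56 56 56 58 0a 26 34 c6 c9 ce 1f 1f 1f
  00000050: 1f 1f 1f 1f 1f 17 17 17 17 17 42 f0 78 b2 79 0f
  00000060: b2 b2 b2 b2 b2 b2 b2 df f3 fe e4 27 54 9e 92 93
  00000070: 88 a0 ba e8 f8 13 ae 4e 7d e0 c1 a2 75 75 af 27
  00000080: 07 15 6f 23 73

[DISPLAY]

00000000  25 50 44 46 2d 31 2e 6f  cd a1 d0 21 24 3c c9 b1  |%PDF-1.o...!$<..|       
00000010  d9 11 06 85 6f 0a 3d a7  b4 0a b5 1b b6 93 5a 07  |....o.=.......Z.|       
00000020  07 07 97 b0 0d 66 a7 ec  a4 da da da da da da da  |.....f..........|       
00000030  dd 86 ae 67 8f b8 b8 b8  b8 b8 b8 b8 b8 43 9d b7  |...g.........C..|       
00000040  56 4c 04 56 56 56 58 0a  26 34 c6 c9 ce 1f 1f 1f  |VL.VVVX.&4......|       
00000050  1f 1f 1f 1f 1f 17 17 17  17 17 42 f0 78 b2 79 0f  |..........B.x.y.|       
00000060  b2 b2 b2 b2 b2 b2 b2 df  f3 fe e4 27 54 9e 92 93  |...........'T...|       
00000070  88 a0 ba e8 f8 13 ae 4e  7d e0 c1 a2 75 75 af 27  |.......N}...uu.'|       
00000080  07 15 6f 23 73                                    |..o#s           |       
                                                                                     
                                                                                     
                                                                                     
                                                                                     


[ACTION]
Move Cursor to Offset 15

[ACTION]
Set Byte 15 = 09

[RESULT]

00000000  25 50 44 46 2d 31 2e 6f  cd a1 d0 21 24 3c c9 09  |%PDF-1.o...!$<..|       
00000010  d9 11 06 85 6f 0a 3d a7  b4 0a b5 1b b6 93 5a 07  |....o.=.......Z.|       
00000020  07 07 97 b0 0d 66 a7 ec  a4 da da da da da da da  |.....f..........|       
00000030  dd 86 ae 67 8f b8 b8 b8  b8 b8 b8 b8 b8 43 9d b7  |...g.........C..|       
00000040  56 4c 04 56 56 56 58 0a  26 34 c6 c9 ce 1f 1f 1f  |VL.VVVX.&4......|       
00000050  1f 1f 1f 1f 1f 17 17 17  17 17 42 f0 78 b2 79 0f  |..........B.x.y.|       
00000060  b2 b2 b2 b2 b2 b2 b2 df  f3 fe e4 27 54 9e 92 93  |...........'T...|       
00000070  88 a0 ba e8 f8 13 ae 4e  7d e0 c1 a2 75 75 af 27  |.......N}...uu.'|       
00000080  07 15 6f 23 73                                    |..o#s           |       
                                                                                     
                                                                                     
                                                                                     
                                                                                     


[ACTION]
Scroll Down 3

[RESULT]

00000030  dd 86 ae 67 8f b8 b8 b8  b8 b8 b8 b8 b8 43 9d b7  |...g.........C..|       
00000040  56 4c 04 56 56 56 58 0a  26 34 c6 c9 ce 1f 1f 1f  |VL.VVVX.&4......|       
00000050  1f 1f 1f 1f 1f 17 17 17  17 17 42 f0 78 b2 79 0f  |..........B.x.y.|       
00000060  b2 b2 b2 b2 b2 b2 b2 df  f3 fe e4 27 54 9e 92 93  |...........'T...|       
00000070  88 a0 ba e8 f8 13 ae 4e  7d e0 c1 a2 75 75 af 27  |.......N}...uu.'|       
00000080  07 15 6f 23 73                                    |..o#s           |       
                                                                                     
                                                                                     
                                                                                     
                                                                                     
                                                                                     
                                                                                     
                                                                                     


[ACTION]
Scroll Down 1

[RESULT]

00000040  56 4c 04 56 56 56 58 0a  26 34 c6 c9 ce 1f 1f 1f  |VL.VVVX.&4......|       
00000050  1f 1f 1f 1f 1f 17 17 17  17 17 42 f0 78 b2 79 0f  |..........B.x.y.|       
00000060  b2 b2 b2 b2 b2 b2 b2 df  f3 fe e4 27 54 9e 92 93  |...........'T...|       
00000070  88 a0 ba e8 f8 13 ae 4e  7d e0 c1 a2 75 75 af 27  |.......N}...uu.'|       
00000080  07 15 6f 23 73                                    |..o#s           |       
                                                                                     
                                                                                     
                                                                                     
                                                                                     
                                                                                     
                                                                                     
                                                                                     
                                                                                     


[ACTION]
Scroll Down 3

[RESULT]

00000070  88 a0 ba e8 f8 13 ae 4e  7d e0 c1 a2 75 75 af 27  |.......N}...uu.'|       
00000080  07 15 6f 23 73                                    |..o#s           |       
                                                                                     
                                                                                     
                                                                                     
                                                                                     
                                                                                     
                                                                                     
                                                                                     
                                                                                     
                                                                                     
                                                                                     
                                                                                     


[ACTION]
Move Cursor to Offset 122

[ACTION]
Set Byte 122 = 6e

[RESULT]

00000070  88 a0 ba e8 f8 13 ae 4e  7d e0 6E a2 75 75 af 27  |.......N}.n.uu.'|       
00000080  07 15 6f 23 73                                    |..o#s           |       
                                                                                     
                                                                                     
                                                                                     
                                                                                     
                                                                                     
                                                                                     
                                                                                     
                                                                                     
                                                                                     
                                                                                     
                                                                                     
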